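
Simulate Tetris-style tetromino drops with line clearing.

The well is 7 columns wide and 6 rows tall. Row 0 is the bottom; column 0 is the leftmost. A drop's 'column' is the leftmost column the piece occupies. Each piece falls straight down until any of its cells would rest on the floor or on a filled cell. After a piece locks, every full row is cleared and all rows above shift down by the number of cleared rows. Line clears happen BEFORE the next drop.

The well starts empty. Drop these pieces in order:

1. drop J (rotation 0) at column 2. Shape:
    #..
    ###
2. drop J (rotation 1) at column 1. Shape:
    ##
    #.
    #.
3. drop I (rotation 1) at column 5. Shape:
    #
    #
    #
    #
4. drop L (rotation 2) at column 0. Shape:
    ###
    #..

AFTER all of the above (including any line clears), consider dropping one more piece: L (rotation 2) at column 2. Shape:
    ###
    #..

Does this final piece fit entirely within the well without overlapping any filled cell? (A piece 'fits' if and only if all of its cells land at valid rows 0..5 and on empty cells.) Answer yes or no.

Drop 1: J rot0 at col 2 lands with bottom-row=0; cleared 0 line(s) (total 0); column heights now [0 0 2 1 1 0 0], max=2
Drop 2: J rot1 at col 1 lands with bottom-row=0; cleared 0 line(s) (total 0); column heights now [0 3 3 1 1 0 0], max=3
Drop 3: I rot1 at col 5 lands with bottom-row=0; cleared 0 line(s) (total 0); column heights now [0 3 3 1 1 4 0], max=4
Drop 4: L rot2 at col 0 lands with bottom-row=2; cleared 0 line(s) (total 0); column heights now [4 4 4 1 1 4 0], max=4
Test piece L rot2 at col 2 (width 3): heights before test = [4 4 4 1 1 4 0]; fits = True

Answer: yes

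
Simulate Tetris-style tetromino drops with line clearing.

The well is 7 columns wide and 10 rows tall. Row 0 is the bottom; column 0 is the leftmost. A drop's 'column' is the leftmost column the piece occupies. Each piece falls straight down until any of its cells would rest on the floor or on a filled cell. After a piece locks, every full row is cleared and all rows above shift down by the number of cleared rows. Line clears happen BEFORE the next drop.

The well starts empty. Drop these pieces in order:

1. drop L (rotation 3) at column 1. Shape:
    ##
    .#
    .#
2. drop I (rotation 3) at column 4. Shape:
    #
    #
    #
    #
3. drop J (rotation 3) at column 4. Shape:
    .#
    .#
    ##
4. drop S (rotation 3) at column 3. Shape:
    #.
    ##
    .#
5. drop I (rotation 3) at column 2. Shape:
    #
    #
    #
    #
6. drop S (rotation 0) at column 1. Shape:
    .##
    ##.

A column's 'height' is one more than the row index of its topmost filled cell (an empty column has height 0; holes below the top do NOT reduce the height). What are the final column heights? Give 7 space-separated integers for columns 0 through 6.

Answer: 0 8 9 9 7 7 0

Derivation:
Drop 1: L rot3 at col 1 lands with bottom-row=0; cleared 0 line(s) (total 0); column heights now [0 3 3 0 0 0 0], max=3
Drop 2: I rot3 at col 4 lands with bottom-row=0; cleared 0 line(s) (total 0); column heights now [0 3 3 0 4 0 0], max=4
Drop 3: J rot3 at col 4 lands with bottom-row=4; cleared 0 line(s) (total 0); column heights now [0 3 3 0 5 7 0], max=7
Drop 4: S rot3 at col 3 lands with bottom-row=5; cleared 0 line(s) (total 0); column heights now [0 3 3 8 7 7 0], max=8
Drop 5: I rot3 at col 2 lands with bottom-row=3; cleared 0 line(s) (total 0); column heights now [0 3 7 8 7 7 0], max=8
Drop 6: S rot0 at col 1 lands with bottom-row=7; cleared 0 line(s) (total 0); column heights now [0 8 9 9 7 7 0], max=9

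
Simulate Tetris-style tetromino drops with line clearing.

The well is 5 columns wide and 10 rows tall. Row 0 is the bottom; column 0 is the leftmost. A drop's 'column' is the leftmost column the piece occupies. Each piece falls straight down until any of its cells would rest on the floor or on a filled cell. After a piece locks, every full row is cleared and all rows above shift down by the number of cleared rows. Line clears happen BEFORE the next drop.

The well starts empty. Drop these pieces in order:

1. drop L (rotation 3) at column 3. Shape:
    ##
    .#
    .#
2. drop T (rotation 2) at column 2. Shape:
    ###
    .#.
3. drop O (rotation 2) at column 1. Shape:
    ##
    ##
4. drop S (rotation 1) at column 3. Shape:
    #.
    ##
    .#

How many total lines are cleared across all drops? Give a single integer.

Drop 1: L rot3 at col 3 lands with bottom-row=0; cleared 0 line(s) (total 0); column heights now [0 0 0 3 3], max=3
Drop 2: T rot2 at col 2 lands with bottom-row=3; cleared 0 line(s) (total 0); column heights now [0 0 5 5 5], max=5
Drop 3: O rot2 at col 1 lands with bottom-row=5; cleared 0 line(s) (total 0); column heights now [0 7 7 5 5], max=7
Drop 4: S rot1 at col 3 lands with bottom-row=5; cleared 0 line(s) (total 0); column heights now [0 7 7 8 7], max=8

Answer: 0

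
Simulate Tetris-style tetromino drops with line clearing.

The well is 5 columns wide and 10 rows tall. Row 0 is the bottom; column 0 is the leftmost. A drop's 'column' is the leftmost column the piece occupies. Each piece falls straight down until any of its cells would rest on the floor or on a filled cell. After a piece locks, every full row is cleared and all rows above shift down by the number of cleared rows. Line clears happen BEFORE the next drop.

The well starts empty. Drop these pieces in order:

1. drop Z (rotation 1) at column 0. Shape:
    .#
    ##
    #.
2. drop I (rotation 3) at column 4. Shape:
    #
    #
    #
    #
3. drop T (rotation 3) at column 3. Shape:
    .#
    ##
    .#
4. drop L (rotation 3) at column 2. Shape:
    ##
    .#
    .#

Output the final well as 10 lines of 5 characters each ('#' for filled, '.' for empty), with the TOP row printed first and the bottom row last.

Drop 1: Z rot1 at col 0 lands with bottom-row=0; cleared 0 line(s) (total 0); column heights now [2 3 0 0 0], max=3
Drop 2: I rot3 at col 4 lands with bottom-row=0; cleared 0 line(s) (total 0); column heights now [2 3 0 0 4], max=4
Drop 3: T rot3 at col 3 lands with bottom-row=4; cleared 0 line(s) (total 0); column heights now [2 3 0 6 7], max=7
Drop 4: L rot3 at col 2 lands with bottom-row=6; cleared 0 line(s) (total 0); column heights now [2 3 9 9 7], max=9

Answer: .....
..##.
...#.
...##
...##
....#
....#
.#..#
##..#
#...#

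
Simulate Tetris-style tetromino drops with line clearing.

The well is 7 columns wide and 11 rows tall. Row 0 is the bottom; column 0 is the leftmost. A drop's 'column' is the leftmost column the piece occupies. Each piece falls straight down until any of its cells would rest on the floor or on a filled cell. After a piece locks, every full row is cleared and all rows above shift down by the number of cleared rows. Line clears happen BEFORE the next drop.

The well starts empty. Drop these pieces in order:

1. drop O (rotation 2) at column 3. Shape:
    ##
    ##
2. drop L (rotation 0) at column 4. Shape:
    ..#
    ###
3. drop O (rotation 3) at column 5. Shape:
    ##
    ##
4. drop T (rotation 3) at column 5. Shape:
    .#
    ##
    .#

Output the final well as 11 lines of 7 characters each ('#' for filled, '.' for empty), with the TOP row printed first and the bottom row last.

Answer: .......
.......
......#
.....##
......#
.....##
.....##
......#
....###
...##..
...##..

Derivation:
Drop 1: O rot2 at col 3 lands with bottom-row=0; cleared 0 line(s) (total 0); column heights now [0 0 0 2 2 0 0], max=2
Drop 2: L rot0 at col 4 lands with bottom-row=2; cleared 0 line(s) (total 0); column heights now [0 0 0 2 3 3 4], max=4
Drop 3: O rot3 at col 5 lands with bottom-row=4; cleared 0 line(s) (total 0); column heights now [0 0 0 2 3 6 6], max=6
Drop 4: T rot3 at col 5 lands with bottom-row=6; cleared 0 line(s) (total 0); column heights now [0 0 0 2 3 8 9], max=9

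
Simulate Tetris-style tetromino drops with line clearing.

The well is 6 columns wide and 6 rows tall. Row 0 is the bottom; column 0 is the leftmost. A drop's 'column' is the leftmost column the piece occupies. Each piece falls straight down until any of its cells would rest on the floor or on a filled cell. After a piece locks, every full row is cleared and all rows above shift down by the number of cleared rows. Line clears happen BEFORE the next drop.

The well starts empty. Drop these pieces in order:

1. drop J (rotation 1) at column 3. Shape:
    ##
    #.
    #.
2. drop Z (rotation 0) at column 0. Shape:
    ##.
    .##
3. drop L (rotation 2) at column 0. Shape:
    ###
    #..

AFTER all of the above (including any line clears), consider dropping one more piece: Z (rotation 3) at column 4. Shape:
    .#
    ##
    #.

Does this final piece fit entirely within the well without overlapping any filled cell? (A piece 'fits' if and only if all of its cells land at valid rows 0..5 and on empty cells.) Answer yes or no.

Drop 1: J rot1 at col 3 lands with bottom-row=0; cleared 0 line(s) (total 0); column heights now [0 0 0 3 3 0], max=3
Drop 2: Z rot0 at col 0 lands with bottom-row=0; cleared 0 line(s) (total 0); column heights now [2 2 1 3 3 0], max=3
Drop 3: L rot2 at col 0 lands with bottom-row=2; cleared 0 line(s) (total 0); column heights now [4 4 4 3 3 0], max=4
Test piece Z rot3 at col 4 (width 2): heights before test = [4 4 4 3 3 0]; fits = True

Answer: yes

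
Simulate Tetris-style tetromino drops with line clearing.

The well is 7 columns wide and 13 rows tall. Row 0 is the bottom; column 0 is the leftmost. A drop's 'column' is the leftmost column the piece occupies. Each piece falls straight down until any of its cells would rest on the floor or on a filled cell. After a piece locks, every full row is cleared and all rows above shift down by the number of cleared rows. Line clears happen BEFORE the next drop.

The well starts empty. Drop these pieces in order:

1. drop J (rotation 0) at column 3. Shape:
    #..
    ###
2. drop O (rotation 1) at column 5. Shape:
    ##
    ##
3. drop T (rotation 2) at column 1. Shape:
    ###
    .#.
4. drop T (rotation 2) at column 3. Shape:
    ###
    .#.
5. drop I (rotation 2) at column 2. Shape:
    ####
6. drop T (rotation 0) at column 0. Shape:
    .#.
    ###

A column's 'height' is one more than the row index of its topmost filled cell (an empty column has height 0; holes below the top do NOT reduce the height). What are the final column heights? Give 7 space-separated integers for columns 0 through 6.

Drop 1: J rot0 at col 3 lands with bottom-row=0; cleared 0 line(s) (total 0); column heights now [0 0 0 2 1 1 0], max=2
Drop 2: O rot1 at col 5 lands with bottom-row=1; cleared 0 line(s) (total 0); column heights now [0 0 0 2 1 3 3], max=3
Drop 3: T rot2 at col 1 lands with bottom-row=1; cleared 0 line(s) (total 0); column heights now [0 3 3 3 1 3 3], max=3
Drop 4: T rot2 at col 3 lands with bottom-row=2; cleared 0 line(s) (total 0); column heights now [0 3 3 4 4 4 3], max=4
Drop 5: I rot2 at col 2 lands with bottom-row=4; cleared 0 line(s) (total 0); column heights now [0 3 5 5 5 5 3], max=5
Drop 6: T rot0 at col 0 lands with bottom-row=5; cleared 0 line(s) (total 0); column heights now [6 7 6 5 5 5 3], max=7

Answer: 6 7 6 5 5 5 3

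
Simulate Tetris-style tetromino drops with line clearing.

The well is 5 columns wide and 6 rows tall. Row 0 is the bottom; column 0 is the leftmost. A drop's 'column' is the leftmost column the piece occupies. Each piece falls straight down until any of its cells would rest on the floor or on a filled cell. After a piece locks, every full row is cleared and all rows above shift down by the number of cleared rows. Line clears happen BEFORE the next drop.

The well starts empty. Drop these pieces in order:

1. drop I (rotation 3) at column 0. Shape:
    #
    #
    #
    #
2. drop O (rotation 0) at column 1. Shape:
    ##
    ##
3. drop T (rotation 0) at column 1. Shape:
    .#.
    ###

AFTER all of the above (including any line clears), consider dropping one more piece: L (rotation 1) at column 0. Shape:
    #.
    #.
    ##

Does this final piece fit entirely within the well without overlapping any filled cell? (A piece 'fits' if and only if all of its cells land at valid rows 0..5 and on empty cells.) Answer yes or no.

Drop 1: I rot3 at col 0 lands with bottom-row=0; cleared 0 line(s) (total 0); column heights now [4 0 0 0 0], max=4
Drop 2: O rot0 at col 1 lands with bottom-row=0; cleared 0 line(s) (total 0); column heights now [4 2 2 0 0], max=4
Drop 3: T rot0 at col 1 lands with bottom-row=2; cleared 0 line(s) (total 0); column heights now [4 3 4 3 0], max=4
Test piece L rot1 at col 0 (width 2): heights before test = [4 3 4 3 0]; fits = False

Answer: no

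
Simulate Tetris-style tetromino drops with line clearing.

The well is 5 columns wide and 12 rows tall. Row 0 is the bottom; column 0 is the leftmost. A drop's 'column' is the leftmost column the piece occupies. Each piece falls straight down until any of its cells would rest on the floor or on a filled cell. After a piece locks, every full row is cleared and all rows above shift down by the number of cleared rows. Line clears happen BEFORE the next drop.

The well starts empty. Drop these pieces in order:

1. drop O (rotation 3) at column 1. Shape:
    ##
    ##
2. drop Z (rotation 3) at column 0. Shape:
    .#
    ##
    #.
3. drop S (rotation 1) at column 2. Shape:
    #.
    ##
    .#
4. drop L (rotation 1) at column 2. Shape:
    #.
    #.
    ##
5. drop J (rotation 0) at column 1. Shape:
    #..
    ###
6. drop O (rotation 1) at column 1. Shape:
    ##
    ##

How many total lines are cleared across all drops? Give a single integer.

Drop 1: O rot3 at col 1 lands with bottom-row=0; cleared 0 line(s) (total 0); column heights now [0 2 2 0 0], max=2
Drop 2: Z rot3 at col 0 lands with bottom-row=1; cleared 0 line(s) (total 0); column heights now [3 4 2 0 0], max=4
Drop 3: S rot1 at col 2 lands with bottom-row=1; cleared 0 line(s) (total 0); column heights now [3 4 4 3 0], max=4
Drop 4: L rot1 at col 2 lands with bottom-row=4; cleared 0 line(s) (total 0); column heights now [3 4 7 5 0], max=7
Drop 5: J rot0 at col 1 lands with bottom-row=7; cleared 0 line(s) (total 0); column heights now [3 9 8 8 0], max=9
Drop 6: O rot1 at col 1 lands with bottom-row=9; cleared 0 line(s) (total 0); column heights now [3 11 11 8 0], max=11

Answer: 0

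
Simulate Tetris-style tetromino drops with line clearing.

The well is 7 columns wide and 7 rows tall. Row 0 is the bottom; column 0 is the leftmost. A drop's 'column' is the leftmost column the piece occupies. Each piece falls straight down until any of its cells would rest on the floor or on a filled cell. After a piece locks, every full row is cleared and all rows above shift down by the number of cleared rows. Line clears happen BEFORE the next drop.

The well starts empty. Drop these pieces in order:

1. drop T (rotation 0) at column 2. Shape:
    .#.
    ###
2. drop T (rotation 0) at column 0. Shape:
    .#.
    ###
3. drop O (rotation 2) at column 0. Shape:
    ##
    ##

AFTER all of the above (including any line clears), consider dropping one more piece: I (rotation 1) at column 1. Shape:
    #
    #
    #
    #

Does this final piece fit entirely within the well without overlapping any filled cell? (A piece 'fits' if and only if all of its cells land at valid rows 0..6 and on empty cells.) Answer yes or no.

Answer: no

Derivation:
Drop 1: T rot0 at col 2 lands with bottom-row=0; cleared 0 line(s) (total 0); column heights now [0 0 1 2 1 0 0], max=2
Drop 2: T rot0 at col 0 lands with bottom-row=1; cleared 0 line(s) (total 0); column heights now [2 3 2 2 1 0 0], max=3
Drop 3: O rot2 at col 0 lands with bottom-row=3; cleared 0 line(s) (total 0); column heights now [5 5 2 2 1 0 0], max=5
Test piece I rot1 at col 1 (width 1): heights before test = [5 5 2 2 1 0 0]; fits = False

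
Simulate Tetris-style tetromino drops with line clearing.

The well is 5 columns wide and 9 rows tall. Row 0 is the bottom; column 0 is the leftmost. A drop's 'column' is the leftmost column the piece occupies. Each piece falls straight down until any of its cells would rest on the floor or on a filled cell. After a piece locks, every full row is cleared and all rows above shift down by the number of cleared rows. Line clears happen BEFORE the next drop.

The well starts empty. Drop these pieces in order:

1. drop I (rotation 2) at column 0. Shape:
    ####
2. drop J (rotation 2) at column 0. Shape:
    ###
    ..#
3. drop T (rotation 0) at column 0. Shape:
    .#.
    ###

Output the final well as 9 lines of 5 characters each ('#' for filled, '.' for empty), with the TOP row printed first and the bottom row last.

Drop 1: I rot2 at col 0 lands with bottom-row=0; cleared 0 line(s) (total 0); column heights now [1 1 1 1 0], max=1
Drop 2: J rot2 at col 0 lands with bottom-row=1; cleared 0 line(s) (total 0); column heights now [3 3 3 1 0], max=3
Drop 3: T rot0 at col 0 lands with bottom-row=3; cleared 0 line(s) (total 0); column heights now [4 5 4 1 0], max=5

Answer: .....
.....
.....
.....
.#...
###..
###..
..#..
####.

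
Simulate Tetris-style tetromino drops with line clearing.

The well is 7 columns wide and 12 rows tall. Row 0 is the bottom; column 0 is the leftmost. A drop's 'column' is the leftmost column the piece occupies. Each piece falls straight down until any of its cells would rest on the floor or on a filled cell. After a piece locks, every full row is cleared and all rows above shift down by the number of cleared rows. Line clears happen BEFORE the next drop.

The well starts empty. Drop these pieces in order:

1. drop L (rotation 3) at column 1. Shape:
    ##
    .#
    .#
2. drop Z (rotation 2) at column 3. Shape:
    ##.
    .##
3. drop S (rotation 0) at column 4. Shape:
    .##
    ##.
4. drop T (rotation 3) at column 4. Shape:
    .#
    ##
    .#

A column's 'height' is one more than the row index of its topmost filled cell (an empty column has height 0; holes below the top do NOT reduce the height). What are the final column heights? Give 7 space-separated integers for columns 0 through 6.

Answer: 0 3 3 2 6 7 4

Derivation:
Drop 1: L rot3 at col 1 lands with bottom-row=0; cleared 0 line(s) (total 0); column heights now [0 3 3 0 0 0 0], max=3
Drop 2: Z rot2 at col 3 lands with bottom-row=0; cleared 0 line(s) (total 0); column heights now [0 3 3 2 2 1 0], max=3
Drop 3: S rot0 at col 4 lands with bottom-row=2; cleared 0 line(s) (total 0); column heights now [0 3 3 2 3 4 4], max=4
Drop 4: T rot3 at col 4 lands with bottom-row=4; cleared 0 line(s) (total 0); column heights now [0 3 3 2 6 7 4], max=7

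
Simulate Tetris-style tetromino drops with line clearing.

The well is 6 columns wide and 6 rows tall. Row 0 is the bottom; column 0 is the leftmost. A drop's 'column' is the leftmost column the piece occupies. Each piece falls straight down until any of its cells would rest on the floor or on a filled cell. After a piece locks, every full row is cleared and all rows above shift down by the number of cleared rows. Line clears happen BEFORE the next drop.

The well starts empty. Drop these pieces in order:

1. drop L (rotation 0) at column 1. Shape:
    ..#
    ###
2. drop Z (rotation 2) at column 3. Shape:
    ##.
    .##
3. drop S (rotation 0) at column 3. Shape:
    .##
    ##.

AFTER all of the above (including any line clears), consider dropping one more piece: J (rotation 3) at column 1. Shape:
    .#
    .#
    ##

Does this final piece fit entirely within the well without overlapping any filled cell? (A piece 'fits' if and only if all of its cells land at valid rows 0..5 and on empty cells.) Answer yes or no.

Drop 1: L rot0 at col 1 lands with bottom-row=0; cleared 0 line(s) (total 0); column heights now [0 1 1 2 0 0], max=2
Drop 2: Z rot2 at col 3 lands with bottom-row=1; cleared 0 line(s) (total 0); column heights now [0 1 1 3 3 2], max=3
Drop 3: S rot0 at col 3 lands with bottom-row=3; cleared 0 line(s) (total 0); column heights now [0 1 1 4 5 5], max=5
Test piece J rot3 at col 1 (width 2): heights before test = [0 1 1 4 5 5]; fits = True

Answer: yes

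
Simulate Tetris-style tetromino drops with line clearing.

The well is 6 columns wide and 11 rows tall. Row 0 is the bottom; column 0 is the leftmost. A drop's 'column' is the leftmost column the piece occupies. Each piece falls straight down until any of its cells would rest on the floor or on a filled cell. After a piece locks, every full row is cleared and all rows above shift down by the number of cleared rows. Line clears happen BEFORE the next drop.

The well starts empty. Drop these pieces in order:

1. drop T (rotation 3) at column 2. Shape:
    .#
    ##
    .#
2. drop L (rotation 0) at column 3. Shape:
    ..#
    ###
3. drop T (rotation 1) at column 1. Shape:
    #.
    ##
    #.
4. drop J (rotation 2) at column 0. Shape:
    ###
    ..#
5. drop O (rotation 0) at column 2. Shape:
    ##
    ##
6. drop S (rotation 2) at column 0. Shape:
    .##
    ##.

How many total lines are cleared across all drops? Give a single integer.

Drop 1: T rot3 at col 2 lands with bottom-row=0; cleared 0 line(s) (total 0); column heights now [0 0 2 3 0 0], max=3
Drop 2: L rot0 at col 3 lands with bottom-row=3; cleared 0 line(s) (total 0); column heights now [0 0 2 4 4 5], max=5
Drop 3: T rot1 at col 1 lands with bottom-row=1; cleared 0 line(s) (total 0); column heights now [0 4 3 4 4 5], max=5
Drop 4: J rot2 at col 0 lands with bottom-row=3; cleared 0 line(s) (total 0); column heights now [5 5 5 4 4 5], max=5
Drop 5: O rot0 at col 2 lands with bottom-row=5; cleared 0 line(s) (total 0); column heights now [5 5 7 7 4 5], max=7
Drop 6: S rot2 at col 0 lands with bottom-row=6; cleared 0 line(s) (total 0); column heights now [7 8 8 7 4 5], max=8

Answer: 0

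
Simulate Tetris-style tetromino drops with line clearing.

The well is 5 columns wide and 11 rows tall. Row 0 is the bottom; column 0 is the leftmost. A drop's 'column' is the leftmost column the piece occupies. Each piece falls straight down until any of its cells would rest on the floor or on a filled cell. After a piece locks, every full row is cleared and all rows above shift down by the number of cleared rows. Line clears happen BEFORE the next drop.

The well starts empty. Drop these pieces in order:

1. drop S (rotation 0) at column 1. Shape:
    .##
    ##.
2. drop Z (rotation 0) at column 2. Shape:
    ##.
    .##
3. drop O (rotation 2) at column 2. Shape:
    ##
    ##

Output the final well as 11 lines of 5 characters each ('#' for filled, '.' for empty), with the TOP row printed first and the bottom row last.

Answer: .....
.....
.....
.....
.....
..##.
..##.
..##.
...##
..##.
.##..

Derivation:
Drop 1: S rot0 at col 1 lands with bottom-row=0; cleared 0 line(s) (total 0); column heights now [0 1 2 2 0], max=2
Drop 2: Z rot0 at col 2 lands with bottom-row=2; cleared 0 line(s) (total 0); column heights now [0 1 4 4 3], max=4
Drop 3: O rot2 at col 2 lands with bottom-row=4; cleared 0 line(s) (total 0); column heights now [0 1 6 6 3], max=6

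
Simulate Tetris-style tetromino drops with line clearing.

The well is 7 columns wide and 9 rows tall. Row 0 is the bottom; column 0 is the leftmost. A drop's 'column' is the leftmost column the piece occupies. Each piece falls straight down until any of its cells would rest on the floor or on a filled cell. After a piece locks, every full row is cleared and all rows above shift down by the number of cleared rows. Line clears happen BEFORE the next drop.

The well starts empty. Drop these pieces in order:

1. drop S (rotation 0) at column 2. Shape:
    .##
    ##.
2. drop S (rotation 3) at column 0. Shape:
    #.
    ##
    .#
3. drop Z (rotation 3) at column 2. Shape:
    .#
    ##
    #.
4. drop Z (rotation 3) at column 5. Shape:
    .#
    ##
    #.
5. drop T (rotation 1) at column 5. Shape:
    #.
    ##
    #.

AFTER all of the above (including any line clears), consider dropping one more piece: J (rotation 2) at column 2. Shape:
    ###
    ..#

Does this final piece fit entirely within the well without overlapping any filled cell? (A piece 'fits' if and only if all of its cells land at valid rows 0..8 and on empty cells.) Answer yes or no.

Drop 1: S rot0 at col 2 lands with bottom-row=0; cleared 0 line(s) (total 0); column heights now [0 0 1 2 2 0 0], max=2
Drop 2: S rot3 at col 0 lands with bottom-row=0; cleared 0 line(s) (total 0); column heights now [3 2 1 2 2 0 0], max=3
Drop 3: Z rot3 at col 2 lands with bottom-row=1; cleared 0 line(s) (total 0); column heights now [3 2 3 4 2 0 0], max=4
Drop 4: Z rot3 at col 5 lands with bottom-row=0; cleared 1 line(s) (total 1); column heights now [2 1 2 3 0 1 2], max=3
Drop 5: T rot1 at col 5 lands with bottom-row=1; cleared 0 line(s) (total 1); column heights now [2 1 2 3 0 4 3], max=4
Test piece J rot2 at col 2 (width 3): heights before test = [2 1 2 3 0 4 3]; fits = True

Answer: yes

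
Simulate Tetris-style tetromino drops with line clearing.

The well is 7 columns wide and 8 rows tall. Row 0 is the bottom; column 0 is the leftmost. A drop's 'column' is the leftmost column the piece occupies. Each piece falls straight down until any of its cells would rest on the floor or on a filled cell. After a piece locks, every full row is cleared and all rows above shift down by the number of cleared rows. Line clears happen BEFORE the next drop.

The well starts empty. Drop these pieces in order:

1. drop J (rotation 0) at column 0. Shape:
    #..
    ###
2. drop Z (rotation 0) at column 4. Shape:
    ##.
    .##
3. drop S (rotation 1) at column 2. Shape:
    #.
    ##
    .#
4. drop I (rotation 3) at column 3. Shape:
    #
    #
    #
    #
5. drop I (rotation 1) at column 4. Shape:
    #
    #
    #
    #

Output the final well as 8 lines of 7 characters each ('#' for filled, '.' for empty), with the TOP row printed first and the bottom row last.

Answer: .......
.......
...##..
...##..
...##..
..###..
#.####.
####.##

Derivation:
Drop 1: J rot0 at col 0 lands with bottom-row=0; cleared 0 line(s) (total 0); column heights now [2 1 1 0 0 0 0], max=2
Drop 2: Z rot0 at col 4 lands with bottom-row=0; cleared 0 line(s) (total 0); column heights now [2 1 1 0 2 2 1], max=2
Drop 3: S rot1 at col 2 lands with bottom-row=0; cleared 0 line(s) (total 0); column heights now [2 1 3 2 2 2 1], max=3
Drop 4: I rot3 at col 3 lands with bottom-row=2; cleared 0 line(s) (total 0); column heights now [2 1 3 6 2 2 1], max=6
Drop 5: I rot1 at col 4 lands with bottom-row=2; cleared 0 line(s) (total 0); column heights now [2 1 3 6 6 2 1], max=6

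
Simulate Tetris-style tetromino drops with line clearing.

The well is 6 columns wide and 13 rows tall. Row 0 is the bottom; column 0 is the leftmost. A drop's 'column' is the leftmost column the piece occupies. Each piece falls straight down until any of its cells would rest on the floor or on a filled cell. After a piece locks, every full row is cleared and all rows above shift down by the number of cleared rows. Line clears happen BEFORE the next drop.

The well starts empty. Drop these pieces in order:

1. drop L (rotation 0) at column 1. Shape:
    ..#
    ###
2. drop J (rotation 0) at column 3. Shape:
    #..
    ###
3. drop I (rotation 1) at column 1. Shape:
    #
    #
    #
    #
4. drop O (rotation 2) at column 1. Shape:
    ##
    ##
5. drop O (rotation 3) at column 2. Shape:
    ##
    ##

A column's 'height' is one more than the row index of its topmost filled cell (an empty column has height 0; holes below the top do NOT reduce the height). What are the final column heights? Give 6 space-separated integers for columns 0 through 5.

Answer: 0 7 9 9 3 3

Derivation:
Drop 1: L rot0 at col 1 lands with bottom-row=0; cleared 0 line(s) (total 0); column heights now [0 1 1 2 0 0], max=2
Drop 2: J rot0 at col 3 lands with bottom-row=2; cleared 0 line(s) (total 0); column heights now [0 1 1 4 3 3], max=4
Drop 3: I rot1 at col 1 lands with bottom-row=1; cleared 0 line(s) (total 0); column heights now [0 5 1 4 3 3], max=5
Drop 4: O rot2 at col 1 lands with bottom-row=5; cleared 0 line(s) (total 0); column heights now [0 7 7 4 3 3], max=7
Drop 5: O rot3 at col 2 lands with bottom-row=7; cleared 0 line(s) (total 0); column heights now [0 7 9 9 3 3], max=9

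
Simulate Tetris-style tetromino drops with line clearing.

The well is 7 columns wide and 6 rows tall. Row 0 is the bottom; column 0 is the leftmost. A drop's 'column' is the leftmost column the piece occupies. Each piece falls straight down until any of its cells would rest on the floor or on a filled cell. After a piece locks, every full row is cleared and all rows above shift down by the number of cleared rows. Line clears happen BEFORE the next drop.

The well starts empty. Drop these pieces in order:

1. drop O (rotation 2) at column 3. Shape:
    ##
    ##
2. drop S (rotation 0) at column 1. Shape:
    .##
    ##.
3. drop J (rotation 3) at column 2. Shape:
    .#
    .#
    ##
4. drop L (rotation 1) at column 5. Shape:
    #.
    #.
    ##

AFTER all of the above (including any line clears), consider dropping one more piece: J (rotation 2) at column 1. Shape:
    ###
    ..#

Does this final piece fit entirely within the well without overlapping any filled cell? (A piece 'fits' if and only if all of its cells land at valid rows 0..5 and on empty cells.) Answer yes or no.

Answer: no

Derivation:
Drop 1: O rot2 at col 3 lands with bottom-row=0; cleared 0 line(s) (total 0); column heights now [0 0 0 2 2 0 0], max=2
Drop 2: S rot0 at col 1 lands with bottom-row=1; cleared 0 line(s) (total 0); column heights now [0 2 3 3 2 0 0], max=3
Drop 3: J rot3 at col 2 lands with bottom-row=3; cleared 0 line(s) (total 0); column heights now [0 2 4 6 2 0 0], max=6
Drop 4: L rot1 at col 5 lands with bottom-row=0; cleared 0 line(s) (total 0); column heights now [0 2 4 6 2 3 1], max=6
Test piece J rot2 at col 1 (width 3): heights before test = [0 2 4 6 2 3 1]; fits = False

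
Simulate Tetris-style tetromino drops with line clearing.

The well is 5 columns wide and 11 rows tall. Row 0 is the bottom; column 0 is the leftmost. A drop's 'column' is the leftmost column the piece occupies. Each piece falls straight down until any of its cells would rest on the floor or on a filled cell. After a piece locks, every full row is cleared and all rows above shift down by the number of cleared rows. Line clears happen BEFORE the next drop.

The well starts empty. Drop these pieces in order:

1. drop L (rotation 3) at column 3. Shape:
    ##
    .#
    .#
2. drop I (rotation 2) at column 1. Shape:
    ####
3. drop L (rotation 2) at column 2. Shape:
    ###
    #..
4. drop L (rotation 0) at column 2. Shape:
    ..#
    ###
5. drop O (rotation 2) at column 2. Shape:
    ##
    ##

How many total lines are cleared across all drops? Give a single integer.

Drop 1: L rot3 at col 3 lands with bottom-row=0; cleared 0 line(s) (total 0); column heights now [0 0 0 3 3], max=3
Drop 2: I rot2 at col 1 lands with bottom-row=3; cleared 0 line(s) (total 0); column heights now [0 4 4 4 4], max=4
Drop 3: L rot2 at col 2 lands with bottom-row=4; cleared 0 line(s) (total 0); column heights now [0 4 6 6 6], max=6
Drop 4: L rot0 at col 2 lands with bottom-row=6; cleared 0 line(s) (total 0); column heights now [0 4 7 7 8], max=8
Drop 5: O rot2 at col 2 lands with bottom-row=7; cleared 0 line(s) (total 0); column heights now [0 4 9 9 8], max=9

Answer: 0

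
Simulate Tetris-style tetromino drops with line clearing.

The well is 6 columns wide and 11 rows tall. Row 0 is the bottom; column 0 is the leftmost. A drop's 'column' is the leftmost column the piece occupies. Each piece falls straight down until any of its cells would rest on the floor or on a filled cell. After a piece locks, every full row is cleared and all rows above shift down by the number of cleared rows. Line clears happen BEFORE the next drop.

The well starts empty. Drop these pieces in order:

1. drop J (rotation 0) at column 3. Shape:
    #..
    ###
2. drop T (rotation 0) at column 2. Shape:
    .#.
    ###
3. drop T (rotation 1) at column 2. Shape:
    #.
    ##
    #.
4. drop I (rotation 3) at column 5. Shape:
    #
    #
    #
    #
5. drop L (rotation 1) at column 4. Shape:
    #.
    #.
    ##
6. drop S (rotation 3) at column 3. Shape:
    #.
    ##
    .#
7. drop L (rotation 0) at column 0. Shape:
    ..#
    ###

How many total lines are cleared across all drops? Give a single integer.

Drop 1: J rot0 at col 3 lands with bottom-row=0; cleared 0 line(s) (total 0); column heights now [0 0 0 2 1 1], max=2
Drop 2: T rot0 at col 2 lands with bottom-row=2; cleared 0 line(s) (total 0); column heights now [0 0 3 4 3 1], max=4
Drop 3: T rot1 at col 2 lands with bottom-row=3; cleared 0 line(s) (total 0); column heights now [0 0 6 5 3 1], max=6
Drop 4: I rot3 at col 5 lands with bottom-row=1; cleared 0 line(s) (total 0); column heights now [0 0 6 5 3 5], max=6
Drop 5: L rot1 at col 4 lands with bottom-row=5; cleared 0 line(s) (total 0); column heights now [0 0 6 5 8 6], max=8
Drop 6: S rot3 at col 3 lands with bottom-row=8; cleared 0 line(s) (total 0); column heights now [0 0 6 11 10 6], max=11
Drop 7: L rot0 at col 0 lands with bottom-row=6; cleared 0 line(s) (total 0); column heights now [7 7 8 11 10 6], max=11

Answer: 0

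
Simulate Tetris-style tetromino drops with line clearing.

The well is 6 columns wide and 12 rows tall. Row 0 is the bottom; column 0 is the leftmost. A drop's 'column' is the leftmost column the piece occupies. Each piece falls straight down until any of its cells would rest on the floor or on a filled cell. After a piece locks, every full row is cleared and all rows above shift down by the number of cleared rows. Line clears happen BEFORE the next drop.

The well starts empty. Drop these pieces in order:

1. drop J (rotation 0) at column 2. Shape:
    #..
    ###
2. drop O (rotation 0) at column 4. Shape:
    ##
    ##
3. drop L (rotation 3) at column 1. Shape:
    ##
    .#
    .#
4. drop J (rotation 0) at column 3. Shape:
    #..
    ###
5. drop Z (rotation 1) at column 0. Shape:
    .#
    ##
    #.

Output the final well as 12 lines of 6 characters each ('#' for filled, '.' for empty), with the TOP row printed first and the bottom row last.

Drop 1: J rot0 at col 2 lands with bottom-row=0; cleared 0 line(s) (total 0); column heights now [0 0 2 1 1 0], max=2
Drop 2: O rot0 at col 4 lands with bottom-row=1; cleared 0 line(s) (total 0); column heights now [0 0 2 1 3 3], max=3
Drop 3: L rot3 at col 1 lands with bottom-row=2; cleared 0 line(s) (total 0); column heights now [0 5 5 1 3 3], max=5
Drop 4: J rot0 at col 3 lands with bottom-row=3; cleared 0 line(s) (total 0); column heights now [0 5 5 5 4 4], max=5
Drop 5: Z rot1 at col 0 lands with bottom-row=4; cleared 0 line(s) (total 0); column heights now [6 7 5 5 4 4], max=7

Answer: ......
......
......
......
......
.#....
##....
####..
..####
..#.##
..#.##
..###.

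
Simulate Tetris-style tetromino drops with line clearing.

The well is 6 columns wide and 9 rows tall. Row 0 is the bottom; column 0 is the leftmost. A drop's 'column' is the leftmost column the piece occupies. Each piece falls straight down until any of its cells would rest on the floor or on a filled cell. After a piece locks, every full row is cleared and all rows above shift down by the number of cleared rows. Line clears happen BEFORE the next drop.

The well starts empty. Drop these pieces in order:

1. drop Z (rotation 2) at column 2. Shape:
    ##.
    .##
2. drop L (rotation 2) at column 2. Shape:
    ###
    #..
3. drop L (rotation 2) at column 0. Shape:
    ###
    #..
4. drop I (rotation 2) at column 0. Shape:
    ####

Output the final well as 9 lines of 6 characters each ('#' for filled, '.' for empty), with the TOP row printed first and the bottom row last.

Drop 1: Z rot2 at col 2 lands with bottom-row=0; cleared 0 line(s) (total 0); column heights now [0 0 2 2 1 0], max=2
Drop 2: L rot2 at col 2 lands with bottom-row=2; cleared 0 line(s) (total 0); column heights now [0 0 4 4 4 0], max=4
Drop 3: L rot2 at col 0 lands with bottom-row=3; cleared 0 line(s) (total 0); column heights now [5 5 5 4 4 0], max=5
Drop 4: I rot2 at col 0 lands with bottom-row=5; cleared 0 line(s) (total 0); column heights now [6 6 6 6 4 0], max=6

Answer: ......
......
......
####..
###...
#.###.
..#...
..##..
...##.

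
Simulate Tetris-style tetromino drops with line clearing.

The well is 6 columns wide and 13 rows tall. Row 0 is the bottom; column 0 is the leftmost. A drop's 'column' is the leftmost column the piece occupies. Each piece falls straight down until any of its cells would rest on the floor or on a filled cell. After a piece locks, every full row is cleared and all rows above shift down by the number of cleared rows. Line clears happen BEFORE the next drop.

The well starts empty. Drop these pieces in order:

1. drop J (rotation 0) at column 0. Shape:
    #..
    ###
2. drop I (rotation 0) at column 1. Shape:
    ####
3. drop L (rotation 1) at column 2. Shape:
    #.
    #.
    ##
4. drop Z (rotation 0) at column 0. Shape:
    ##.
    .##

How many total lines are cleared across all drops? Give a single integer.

Answer: 0

Derivation:
Drop 1: J rot0 at col 0 lands with bottom-row=0; cleared 0 line(s) (total 0); column heights now [2 1 1 0 0 0], max=2
Drop 2: I rot0 at col 1 lands with bottom-row=1; cleared 0 line(s) (total 0); column heights now [2 2 2 2 2 0], max=2
Drop 3: L rot1 at col 2 lands with bottom-row=2; cleared 0 line(s) (total 0); column heights now [2 2 5 3 2 0], max=5
Drop 4: Z rot0 at col 0 lands with bottom-row=5; cleared 0 line(s) (total 0); column heights now [7 7 6 3 2 0], max=7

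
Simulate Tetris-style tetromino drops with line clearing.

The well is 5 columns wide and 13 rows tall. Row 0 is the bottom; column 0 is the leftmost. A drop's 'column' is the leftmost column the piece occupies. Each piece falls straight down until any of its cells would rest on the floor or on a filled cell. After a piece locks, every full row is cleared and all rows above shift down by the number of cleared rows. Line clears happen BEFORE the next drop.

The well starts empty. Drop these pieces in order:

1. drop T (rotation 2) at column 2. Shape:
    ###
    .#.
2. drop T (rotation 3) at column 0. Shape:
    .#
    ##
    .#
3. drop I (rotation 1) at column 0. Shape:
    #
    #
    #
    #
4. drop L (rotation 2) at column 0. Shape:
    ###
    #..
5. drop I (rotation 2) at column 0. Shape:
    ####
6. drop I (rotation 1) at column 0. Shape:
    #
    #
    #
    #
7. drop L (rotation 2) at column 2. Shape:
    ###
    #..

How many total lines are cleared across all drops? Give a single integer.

Drop 1: T rot2 at col 2 lands with bottom-row=0; cleared 0 line(s) (total 0); column heights now [0 0 2 2 2], max=2
Drop 2: T rot3 at col 0 lands with bottom-row=0; cleared 1 line(s) (total 1); column heights now [0 2 0 1 0], max=2
Drop 3: I rot1 at col 0 lands with bottom-row=0; cleared 0 line(s) (total 1); column heights now [4 2 0 1 0], max=4
Drop 4: L rot2 at col 0 lands with bottom-row=4; cleared 0 line(s) (total 1); column heights now [6 6 6 1 0], max=6
Drop 5: I rot2 at col 0 lands with bottom-row=6; cleared 0 line(s) (total 1); column heights now [7 7 7 7 0], max=7
Drop 6: I rot1 at col 0 lands with bottom-row=7; cleared 0 line(s) (total 1); column heights now [11 7 7 7 0], max=11
Drop 7: L rot2 at col 2 lands with bottom-row=7; cleared 0 line(s) (total 1); column heights now [11 7 9 9 9], max=11

Answer: 1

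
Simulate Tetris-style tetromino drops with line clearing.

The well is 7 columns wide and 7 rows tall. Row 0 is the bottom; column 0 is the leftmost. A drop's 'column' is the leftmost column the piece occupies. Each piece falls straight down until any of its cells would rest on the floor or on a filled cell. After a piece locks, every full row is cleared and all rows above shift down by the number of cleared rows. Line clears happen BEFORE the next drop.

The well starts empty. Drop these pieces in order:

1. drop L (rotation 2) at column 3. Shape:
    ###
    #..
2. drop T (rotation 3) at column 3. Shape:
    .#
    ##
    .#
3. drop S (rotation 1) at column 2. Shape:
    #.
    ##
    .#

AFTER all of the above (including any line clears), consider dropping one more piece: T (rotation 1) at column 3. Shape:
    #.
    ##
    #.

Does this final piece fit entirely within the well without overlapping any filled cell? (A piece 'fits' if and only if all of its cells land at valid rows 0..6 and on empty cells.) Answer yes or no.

Drop 1: L rot2 at col 3 lands with bottom-row=0; cleared 0 line(s) (total 0); column heights now [0 0 0 2 2 2 0], max=2
Drop 2: T rot3 at col 3 lands with bottom-row=2; cleared 0 line(s) (total 0); column heights now [0 0 0 4 5 2 0], max=5
Drop 3: S rot1 at col 2 lands with bottom-row=4; cleared 0 line(s) (total 0); column heights now [0 0 7 6 5 2 0], max=7
Test piece T rot1 at col 3 (width 2): heights before test = [0 0 7 6 5 2 0]; fits = False

Answer: no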